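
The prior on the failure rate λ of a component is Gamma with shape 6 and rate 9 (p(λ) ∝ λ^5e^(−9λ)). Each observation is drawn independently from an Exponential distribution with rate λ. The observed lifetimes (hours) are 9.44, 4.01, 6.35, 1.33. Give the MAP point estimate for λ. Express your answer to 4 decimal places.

The Exponential(rate=λ) likelihood is ∝ λ^n e^(−λΣtᵢ). Here n = 4 and Σtᵢ = 9.44 + 4.01 + 6.35 + 1.33 = 21.13.
Posterior ∝ λ^5e^(−9λ) · λ^4e^(−21.13λ) = λ^9e^(−30.13λ), i.e. Gamma(10, 30.13).
Mode = (a−1)/b = 9/30.13 ≈ 0.2987.

λ̂_MAP = 0.2987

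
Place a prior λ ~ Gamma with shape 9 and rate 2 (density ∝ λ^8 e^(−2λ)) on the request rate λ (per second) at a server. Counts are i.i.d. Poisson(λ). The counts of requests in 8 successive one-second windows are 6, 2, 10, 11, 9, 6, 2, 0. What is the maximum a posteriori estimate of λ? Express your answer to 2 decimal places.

λ̂_MAP = 5.40

Σxᵢ = 6+2+10+11+9+6+2+0 = 46, with n = 8.
Posterior ∝ λ^8e^(−2λ) · λ^46e^(−8λ) = λ^54e^(−10λ), i.e. Gamma(shape=55, rate=10).
The mode of a Gamma(a, b) with a ≥ 1 (shape–rate) is (a−1)/b = 54/10 ≈ 5.40.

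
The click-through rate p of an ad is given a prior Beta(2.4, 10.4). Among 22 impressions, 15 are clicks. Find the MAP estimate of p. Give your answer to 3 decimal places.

Prior: Beta(2.4, 10.4).
Data: 15 successes in 22 trials. The binomial likelihood contributes p^15(1−p)^7, so the posterior is Beta(2.4+15, 10.4+7) = Beta(17.4, 17.4).
For Beta(a, b) with a, b > 1 the mode is (a−1)/(a+b−2) = 16.4/32.8 ≈ 0.500.

p̂_MAP = 0.500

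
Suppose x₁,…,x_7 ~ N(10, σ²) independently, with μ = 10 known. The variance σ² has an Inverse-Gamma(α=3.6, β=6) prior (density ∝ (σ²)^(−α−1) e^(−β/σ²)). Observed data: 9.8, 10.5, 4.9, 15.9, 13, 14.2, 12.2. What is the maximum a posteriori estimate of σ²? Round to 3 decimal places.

σ̂²_MAP = 6.456

Sum of squared deviations about the known mean: SS = (9.8−10)² + (10.5−10)² + (4.9−10)² + (15.9−10)² + (13−10)² + (14.2−10)² + (12.2−10)² = 92.59.
The Normal likelihood contributes (σ²)^(−n/2) exp(−SS/(2σ²)), so the posterior is Inverse-Gamma(α + n/2, β + SS/2) = Inverse-Gamma(7.1, 52.295).
The mode of Inverse-Gamma(a, b) is b/(a+1) = 52.295/8.1 ≈ 6.456.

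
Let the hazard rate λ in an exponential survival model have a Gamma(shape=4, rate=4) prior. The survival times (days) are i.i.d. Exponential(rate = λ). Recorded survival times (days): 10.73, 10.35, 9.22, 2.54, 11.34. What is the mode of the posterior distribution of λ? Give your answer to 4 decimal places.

λ̂_MAP = 0.1660

The Exponential(rate=λ) likelihood is ∝ λ^n e^(−λΣtᵢ). Here n = 5 and Σtᵢ = 10.73 + 10.35 + 9.22 + 2.54 + 11.34 = 44.18.
Posterior ∝ λ^3e^(−4λ) · λ^5e^(−44.18λ) = λ^8e^(−48.18λ), i.e. Gamma(9, 48.18).
Mode = (a−1)/b = 8/48.18 ≈ 0.1660.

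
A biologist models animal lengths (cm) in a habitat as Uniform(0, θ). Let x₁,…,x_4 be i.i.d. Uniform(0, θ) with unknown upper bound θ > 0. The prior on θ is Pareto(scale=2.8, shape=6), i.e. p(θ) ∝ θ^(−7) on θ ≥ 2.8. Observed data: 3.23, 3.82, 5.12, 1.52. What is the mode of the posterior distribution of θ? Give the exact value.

The Uniform(0, θ) likelihood is θ^(−n) for θ ≥ max(xᵢ), zero otherwise. Here max(xᵢ) = 5.12.
Posterior ∝ θ^(−7) · θ^(−4) = θ^(−11) on θ ≥ max(2.8, 5.12) = 5.12.
This density is strictly decreasing in θ, so the posterior mode lies at the lower boundary of the support.

θ̂_MAP = 5.12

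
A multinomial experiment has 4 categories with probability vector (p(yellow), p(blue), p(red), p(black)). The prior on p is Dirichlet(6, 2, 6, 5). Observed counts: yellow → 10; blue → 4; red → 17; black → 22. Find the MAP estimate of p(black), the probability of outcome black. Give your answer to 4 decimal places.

MAP estimate of p(black) = 0.3824

The posterior is Dirichlet(αᵢ + nᵢ) = Dirichlet(16, 6, 23, 27).
For a Dirichlet(a₁,…,a_K) with all aᵢ > 1, the mode has j-th component (aⱼ − 1)/(Σaᵢ − K).
Here Σaᵢ = 72 and K = 4, so p(black) = (27 − 1)/(72 − 4) = 26/68 ≈ 0.3824.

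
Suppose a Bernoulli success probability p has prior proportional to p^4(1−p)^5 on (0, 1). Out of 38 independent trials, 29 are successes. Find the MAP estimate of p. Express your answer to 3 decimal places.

The prior density ∝ p^4(1−p)^5 is the kernel of Beta(5, 6).
Data: 29 successes in 38 trials. The binomial likelihood contributes p^29(1−p)^9, so the posterior is Beta(5+29, 6+9) = Beta(34, 15).
For Beta(a, b) with a, b > 1 the mode is (a−1)/(a+b−2) = 33/47 ≈ 0.702.

p̂_MAP = 0.702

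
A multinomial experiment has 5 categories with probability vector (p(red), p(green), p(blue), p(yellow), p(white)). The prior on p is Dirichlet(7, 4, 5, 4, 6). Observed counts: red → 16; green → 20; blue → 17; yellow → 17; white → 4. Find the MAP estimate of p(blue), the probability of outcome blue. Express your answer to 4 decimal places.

MAP estimate of p(blue) = 0.2211

The posterior is Dirichlet(αᵢ + nᵢ) = Dirichlet(23, 24, 22, 21, 10).
For a Dirichlet(a₁,…,a_K) with all aᵢ > 1, the mode has j-th component (aⱼ − 1)/(Σaᵢ − K).
Here Σaᵢ = 100 and K = 5, so p(blue) = (22 − 1)/(100 − 5) = 21/95 ≈ 0.2211.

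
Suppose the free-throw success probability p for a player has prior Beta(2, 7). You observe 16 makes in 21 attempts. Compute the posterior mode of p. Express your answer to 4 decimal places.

Prior: Beta(2, 7).
Data: 16 successes in 21 trials. The binomial likelihood contributes p^16(1−p)^5, so the posterior is Beta(2+16, 7+5) = Beta(18, 12).
For Beta(a, b) with a, b > 1 the mode is (a−1)/(a+b−2) = 17/28 ≈ 0.6071.

p̂_MAP = 0.6071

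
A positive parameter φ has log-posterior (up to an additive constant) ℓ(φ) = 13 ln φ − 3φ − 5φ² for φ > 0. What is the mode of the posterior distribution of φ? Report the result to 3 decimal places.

ℓ'(φ) = 13/φ − 3 − 10φ. Setting this to zero and multiplying by φ: 10φ² + 3φ − 13 = 0.
φ = (−3 + √(3² + 4·10·13)) / (2·10) = (−3 + √529) / 20 = (−3 + 23)/20 = 1.
ℓ''(φ) = −13/φ² − 10 < 0, confirming a maximum.

φ̂_MAP = 1.000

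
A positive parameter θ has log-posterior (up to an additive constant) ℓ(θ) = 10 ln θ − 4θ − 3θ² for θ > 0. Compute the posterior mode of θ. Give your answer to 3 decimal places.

θ̂_MAP = 1.000

ℓ'(θ) = 10/θ − 4 − 6θ. Setting this to zero and multiplying by θ: 6θ² + 4θ − 10 = 0.
θ = (−4 + √(4² + 4·6·10)) / (2·6) = (−4 + √256) / 12 = (−4 + 16)/12 = 1.
ℓ''(θ) = −10/θ² − 6 < 0, confirming a maximum.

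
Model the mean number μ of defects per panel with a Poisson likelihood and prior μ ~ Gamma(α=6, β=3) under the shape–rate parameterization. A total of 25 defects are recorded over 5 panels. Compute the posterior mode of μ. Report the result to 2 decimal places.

Σxᵢ = 25, n = 5.
Posterior ∝ μ^5e^(−3μ) · μ^25e^(−5μ) = μ^30e^(−8μ), i.e. Gamma(shape=31, rate=8).
The mode of a Gamma(a, b) with a ≥ 1 (shape–rate) is (a−1)/b = 30/8 ≈ 3.75.

μ̂_MAP = 3.75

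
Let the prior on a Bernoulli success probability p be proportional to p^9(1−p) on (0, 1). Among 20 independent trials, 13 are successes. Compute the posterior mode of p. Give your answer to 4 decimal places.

p̂_MAP = 0.7333

The prior density ∝ p^9(1−p)^1 is the kernel of Beta(10, 2).
Data: 13 successes in 20 trials. The binomial likelihood contributes p^13(1−p)^7, so the posterior is Beta(10+13, 2+7) = Beta(23, 9).
For Beta(a, b) with a, b > 1 the mode is (a−1)/(a+b−2) = 22/30 ≈ 0.7333.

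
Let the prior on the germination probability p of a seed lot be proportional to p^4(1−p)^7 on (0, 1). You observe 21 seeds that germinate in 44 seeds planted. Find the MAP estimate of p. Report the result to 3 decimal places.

p̂_MAP = 0.455

The prior density ∝ p^4(1−p)^7 is the kernel of Beta(5, 8).
Data: 21 successes in 44 trials. The binomial likelihood contributes p^21(1−p)^23, so the posterior is Beta(5+21, 8+23) = Beta(26, 31).
For Beta(a, b) with a, b > 1 the mode is (a−1)/(a+b−2) = 25/55 ≈ 0.455.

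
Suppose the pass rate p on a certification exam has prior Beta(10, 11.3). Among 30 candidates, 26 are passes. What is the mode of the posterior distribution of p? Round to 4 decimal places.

Prior: Beta(10, 11.3).
Data: 26 successes in 30 trials. The binomial likelihood contributes p^26(1−p)^4, so the posterior is Beta(10+26, 11.3+4) = Beta(36, 15.3).
For Beta(a, b) with a, b > 1 the mode is (a−1)/(a+b−2) = 35/49.3 ≈ 0.7099.

p̂_MAP = 0.7099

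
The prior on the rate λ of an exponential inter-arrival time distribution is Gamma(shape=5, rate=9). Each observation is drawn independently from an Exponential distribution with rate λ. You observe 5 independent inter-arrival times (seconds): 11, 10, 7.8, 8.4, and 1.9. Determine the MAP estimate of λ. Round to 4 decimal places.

λ̂_MAP = 0.1871

The Exponential(rate=λ) likelihood is ∝ λ^n e^(−λΣtᵢ). Here n = 5 and Σtᵢ = 11 + 10 + 7.8 + 8.4 + 1.9 = 39.1.
Posterior ∝ λ^4e^(−9λ) · λ^5e^(−39.1λ) = λ^9e^(−48.1λ), i.e. Gamma(10, 48.1).
Mode = (a−1)/b = 9/48.1 ≈ 0.1871.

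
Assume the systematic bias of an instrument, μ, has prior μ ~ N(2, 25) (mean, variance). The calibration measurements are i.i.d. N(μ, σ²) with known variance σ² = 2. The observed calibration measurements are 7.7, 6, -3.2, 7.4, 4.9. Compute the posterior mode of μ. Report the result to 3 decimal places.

n = 5; x̄ = (7.7 + 6 + (-3.2) + 7.4 + 4.9)/5 = 22.8/5 = 4.56.
For a Normal prior and Normal likelihood with known variance, the posterior is Normal; its mode equals its mean, the precision-weighted average.
Prior precision 1/σ₀² = 1/25 = 0.04; data precision n/σ² = 5/2 = 2.5.
μ̂ = (0.04·2 + 2.5·4.56) / (0.04 + 2.5) = 11.48/2.54 = 574/127 ≈ 4.520.

μ̂_MAP = 4.520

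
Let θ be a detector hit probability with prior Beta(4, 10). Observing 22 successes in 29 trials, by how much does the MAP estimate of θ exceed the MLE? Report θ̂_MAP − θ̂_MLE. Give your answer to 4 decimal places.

MAP − MLE = -0.1489

Posterior is Beta(26, 17); MAP = (26−1)/(43−2) = 25/41 ≈ 0.60976.
MLE ignores the prior: θ̂_MLE = k/n = 22/29 ≈ 0.75862.
Difference = 25/41 − 22/29 = -177/1189 ≈ -0.1489.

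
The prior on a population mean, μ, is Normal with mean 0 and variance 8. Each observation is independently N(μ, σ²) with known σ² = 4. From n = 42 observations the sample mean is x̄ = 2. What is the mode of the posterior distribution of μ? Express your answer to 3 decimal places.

μ̂_MAP = 1.976

n = 42, x̄ = 2.
For a Normal prior and Normal likelihood with known variance, the posterior is Normal; its mode equals its mean, the precision-weighted average.
Prior precision 1/σ₀² = 1/8 = 0.125; data precision n/σ² = 42/4 = 10.5.
μ̂ = (0.125·0 + 10.5·2) / (0.125 + 10.5) = 21/10.625 = 168/85 ≈ 1.976.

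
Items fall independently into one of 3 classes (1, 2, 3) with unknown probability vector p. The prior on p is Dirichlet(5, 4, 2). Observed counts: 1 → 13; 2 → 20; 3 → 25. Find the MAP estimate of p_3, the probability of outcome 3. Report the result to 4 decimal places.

The posterior is Dirichlet(αᵢ + nᵢ) = Dirichlet(18, 24, 27).
For a Dirichlet(a₁,…,a_K) with all aᵢ > 1, the mode has j-th component (aⱼ − 1)/(Σaᵢ − K).
Here Σaᵢ = 69 and K = 3, so p_3 = (27 − 1)/(69 − 3) = 26/66 ≈ 0.3939.

MAP estimate: 0.3939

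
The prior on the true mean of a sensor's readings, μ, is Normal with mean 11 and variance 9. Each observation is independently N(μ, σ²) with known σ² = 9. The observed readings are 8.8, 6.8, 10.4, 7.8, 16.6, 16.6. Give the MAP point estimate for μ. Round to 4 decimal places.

μ̂_MAP = 11.1429

n = 6; x̄ = (8.8 + 6.8 + 10.4 + 7.8 + 16.6 + 16.6)/6 = 67/6 = 67/6 ≈ 11.1667.
For a Normal prior and Normal likelihood with known variance, the posterior is Normal; its mode equals its mean, the precision-weighted average.
Prior precision 1/σ₀² = 1/9; data precision n/σ² = 6/9 = 2/3.
μ̂ = ((1/9)·11 + (2/3)·(67/6)) / (1/9 + 2/3) = (26/3)/(7/9) = 78/7 ≈ 11.1429.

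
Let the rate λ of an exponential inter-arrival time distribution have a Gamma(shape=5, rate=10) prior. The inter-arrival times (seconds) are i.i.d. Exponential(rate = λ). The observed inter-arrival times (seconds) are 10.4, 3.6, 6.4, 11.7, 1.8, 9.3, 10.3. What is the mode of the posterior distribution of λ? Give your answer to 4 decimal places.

The Exponential(rate=λ) likelihood is ∝ λ^n e^(−λΣtᵢ). Here n = 7 and Σtᵢ = 10.4 + 3.6 + 6.4 + 11.7 + 1.8 + 9.3 + 10.3 = 53.5.
Posterior ∝ λ^4e^(−10λ) · λ^7e^(−53.5λ) = λ^11e^(−63.5λ), i.e. Gamma(12, 63.5).
Mode = (a−1)/b = 11/63.5 ≈ 0.1732.

λ̂_MAP = 0.1732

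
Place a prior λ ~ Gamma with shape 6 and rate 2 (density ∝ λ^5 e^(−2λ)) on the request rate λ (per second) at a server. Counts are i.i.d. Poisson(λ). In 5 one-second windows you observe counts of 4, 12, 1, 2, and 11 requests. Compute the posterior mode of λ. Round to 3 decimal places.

λ̂_MAP = 5.000

Σxᵢ = 4+12+1+2+11 = 30, with n = 5.
Posterior ∝ λ^5e^(−2λ) · λ^30e^(−5λ) = λ^35e^(−7λ), i.e. Gamma(shape=36, rate=7).
The mode of a Gamma(a, b) with a ≥ 1 (shape–rate) is (a−1)/b = 35/7 ≈ 5.000.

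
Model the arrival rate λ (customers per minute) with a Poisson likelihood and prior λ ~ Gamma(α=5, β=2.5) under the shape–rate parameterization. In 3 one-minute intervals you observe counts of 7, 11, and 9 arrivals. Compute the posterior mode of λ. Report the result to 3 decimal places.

λ̂_MAP = 5.636

Σxᵢ = 7+11+9 = 27, with n = 3.
Posterior ∝ λ^4e^(−2.5λ) · λ^27e^(−3λ) = λ^31e^(−5.5λ), i.e. Gamma(shape=32, rate=5.5).
The mode of a Gamma(a, b) with a ≥ 1 (shape–rate) is (a−1)/b = 31/5.5 ≈ 5.636.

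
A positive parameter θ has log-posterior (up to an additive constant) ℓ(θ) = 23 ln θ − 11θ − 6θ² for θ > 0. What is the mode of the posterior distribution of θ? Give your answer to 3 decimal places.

θ̂_MAP = 1.000

ℓ'(θ) = 23/θ − 11 − 12θ. Setting this to zero and multiplying by θ: 12θ² + 11θ − 23 = 0.
θ = (−11 + √(11² + 4·12·23)) / (2·12) = (−11 + √1225) / 24 = (−11 + 35)/24 = 1.
ℓ''(θ) = −23/θ² − 12 < 0, confirming a maximum.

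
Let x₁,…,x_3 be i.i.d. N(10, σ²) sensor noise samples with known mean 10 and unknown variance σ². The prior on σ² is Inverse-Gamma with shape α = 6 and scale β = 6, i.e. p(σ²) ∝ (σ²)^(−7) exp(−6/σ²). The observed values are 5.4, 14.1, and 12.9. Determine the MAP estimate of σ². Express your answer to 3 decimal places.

σ̂²_MAP = 3.434

Sum of squared deviations about the known mean: SS = (5.4−10)² + (14.1−10)² + (12.9−10)² = 46.38.
The Normal likelihood contributes (σ²)^(−n/2) exp(−SS/(2σ²)), so the posterior is Inverse-Gamma(α + n/2, β + SS/2) = Inverse-Gamma(7.5, 29.19).
The mode of Inverse-Gamma(a, b) is b/(a+1) = 29.19/8.5 ≈ 3.434.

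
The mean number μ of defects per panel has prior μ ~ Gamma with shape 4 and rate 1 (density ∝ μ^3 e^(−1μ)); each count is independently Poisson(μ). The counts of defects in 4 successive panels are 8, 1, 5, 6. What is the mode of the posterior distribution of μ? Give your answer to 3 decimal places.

Σxᵢ = 8+1+5+6 = 20, with n = 4.
Posterior ∝ μ^3e^(−1μ) · μ^20e^(−4μ) = μ^23e^(−5μ), i.e. Gamma(shape=24, rate=5).
The mode of a Gamma(a, b) with a ≥ 1 (shape–rate) is (a−1)/b = 23/5 ≈ 4.600.

μ̂_MAP = 4.600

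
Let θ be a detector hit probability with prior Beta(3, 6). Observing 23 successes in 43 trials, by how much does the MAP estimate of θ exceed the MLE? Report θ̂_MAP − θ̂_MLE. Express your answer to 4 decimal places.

Posterior is Beta(26, 26); MAP = (26−1)/(52−2) = 25/50 ≈ 0.50000.
MLE ignores the prior: θ̂_MLE = k/n = 23/43 ≈ 0.53488.
Difference = 25/50 − 23/43 = -3/86 ≈ -0.0349.

MAP − MLE = -0.0349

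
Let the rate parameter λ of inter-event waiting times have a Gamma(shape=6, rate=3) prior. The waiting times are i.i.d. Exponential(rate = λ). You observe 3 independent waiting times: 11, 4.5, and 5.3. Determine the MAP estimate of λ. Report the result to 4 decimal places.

The Exponential(rate=λ) likelihood is ∝ λ^n e^(−λΣtᵢ). Here n = 3 and Σtᵢ = 11 + 4.5 + 5.3 = 20.8.
Posterior ∝ λ^5e^(−3λ) · λ^3e^(−20.8λ) = λ^8e^(−23.8λ), i.e. Gamma(9, 23.8).
Mode = (a−1)/b = 8/23.8 ≈ 0.3361.

λ̂_MAP = 0.3361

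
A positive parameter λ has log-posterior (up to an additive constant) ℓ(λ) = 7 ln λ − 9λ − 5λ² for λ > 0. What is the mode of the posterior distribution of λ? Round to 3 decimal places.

λ̂_MAP = 0.500

ℓ'(λ) = 7/λ − 9 − 10λ. Setting this to zero and multiplying by λ: 10λ² + 9λ − 7 = 0.
λ = (−9 + √(9² + 4·10·7)) / (2·10) = (−9 + √361) / 20 = (−9 + 19)/20 = 1/2.
ℓ''(λ) = −7/λ² − 10 < 0, confirming a maximum.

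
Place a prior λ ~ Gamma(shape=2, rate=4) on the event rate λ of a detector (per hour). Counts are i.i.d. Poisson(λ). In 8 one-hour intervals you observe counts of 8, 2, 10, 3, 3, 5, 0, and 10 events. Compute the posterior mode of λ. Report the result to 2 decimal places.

λ̂_MAP = 3.50

Σxᵢ = 8+2+10+3+3+5+0+10 = 41, with n = 8.
Posterior ∝ λe^(−4λ) · λ^41e^(−8λ) = λ^42e^(−12λ), i.e. Gamma(shape=43, rate=12).
The mode of a Gamma(a, b) with a ≥ 1 (shape–rate) is (a−1)/b = 42/12 ≈ 3.50.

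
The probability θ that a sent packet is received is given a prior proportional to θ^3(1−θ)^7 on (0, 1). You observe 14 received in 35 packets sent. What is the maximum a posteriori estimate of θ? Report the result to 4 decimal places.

The prior density ∝ θ^3(1−θ)^7 is the kernel of Beta(4, 8).
Data: 14 successes in 35 trials. The binomial likelihood contributes θ^14(1−θ)^21, so the posterior is Beta(4+14, 8+21) = Beta(18, 29).
For Beta(a, b) with a, b > 1 the mode is (a−1)/(a+b−2) = 17/45 ≈ 0.3778.

θ̂_MAP = 0.3778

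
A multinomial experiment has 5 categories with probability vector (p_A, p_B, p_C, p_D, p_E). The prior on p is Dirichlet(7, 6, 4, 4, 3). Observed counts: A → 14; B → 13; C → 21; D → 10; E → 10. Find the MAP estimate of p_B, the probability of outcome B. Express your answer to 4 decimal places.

The posterior is Dirichlet(αᵢ + nᵢ) = Dirichlet(21, 19, 25, 14, 13).
For a Dirichlet(a₁,…,a_K) with all aᵢ > 1, the mode has j-th component (aⱼ − 1)/(Σaᵢ − K).
Here Σaᵢ = 92 and K = 5, so p_B = (19 − 1)/(92 − 5) = 18/87 ≈ 0.2069.

MAP estimate of p_B = 0.2069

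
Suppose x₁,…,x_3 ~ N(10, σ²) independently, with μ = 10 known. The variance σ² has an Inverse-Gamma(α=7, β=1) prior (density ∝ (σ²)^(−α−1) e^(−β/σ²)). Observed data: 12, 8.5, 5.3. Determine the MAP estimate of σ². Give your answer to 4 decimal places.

Sum of squared deviations about the known mean: SS = (12−10)² + (8.5−10)² + (5.3−10)² = 28.34.
The Normal likelihood contributes (σ²)^(−n/2) exp(−SS/(2σ²)), so the posterior is Inverse-Gamma(α + n/2, β + SS/2) = Inverse-Gamma(8.5, 15.17).
The mode of Inverse-Gamma(a, b) is b/(a+1) = 15.17/9.5 ≈ 1.5968.

σ̂²_MAP = 1.5968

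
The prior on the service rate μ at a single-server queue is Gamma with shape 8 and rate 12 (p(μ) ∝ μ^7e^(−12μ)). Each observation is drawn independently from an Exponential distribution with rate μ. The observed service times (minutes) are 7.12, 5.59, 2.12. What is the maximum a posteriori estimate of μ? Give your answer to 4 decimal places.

The Exponential(rate=μ) likelihood is ∝ μ^n e^(−μΣtᵢ). Here n = 3 and Σtᵢ = 7.12 + 5.59 + 2.12 = 14.83.
Posterior ∝ μ^7e^(−12μ) · μ^3e^(−14.83μ) = μ^10e^(−26.83μ), i.e. Gamma(11, 26.83).
Mode = (a−1)/b = 10/26.83 ≈ 0.3727.

μ̂_MAP = 0.3727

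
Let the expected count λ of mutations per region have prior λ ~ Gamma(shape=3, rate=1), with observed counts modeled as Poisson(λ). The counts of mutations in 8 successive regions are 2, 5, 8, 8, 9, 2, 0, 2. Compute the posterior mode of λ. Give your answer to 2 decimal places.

λ̂_MAP = 4.22

Σxᵢ = 2+5+8+8+9+2+0+2 = 36, with n = 8.
Posterior ∝ λ^2e^(−1λ) · λ^36e^(−8λ) = λ^38e^(−9λ), i.e. Gamma(shape=39, rate=9).
The mode of a Gamma(a, b) with a ≥ 1 (shape–rate) is (a−1)/b = 38/9 ≈ 4.22.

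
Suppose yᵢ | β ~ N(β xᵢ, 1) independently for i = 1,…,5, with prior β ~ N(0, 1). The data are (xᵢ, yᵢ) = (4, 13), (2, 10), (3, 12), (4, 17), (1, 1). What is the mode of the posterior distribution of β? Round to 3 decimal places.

log p(β | y) = −Σ(yᵢ − βxᵢ)²/(2·1) − β²/(2·1) + const.
Setting the derivative to zero: Σxᵢ(yᵢ − βxᵢ)/1 − β/1 = 0, so β = Σxᵢyᵢ / (Σxᵢ² + σ²/τ²).
Σxᵢyᵢ = 4·13 + 2·10 + 3·12 + 4·17 + 1·1 = 177; Σxᵢ² = 46; σ²/τ² = 1.
β̂_MAP = 177 / (46 + 1) = 177/47 ≈ 3.766.

β̂_MAP = 3.766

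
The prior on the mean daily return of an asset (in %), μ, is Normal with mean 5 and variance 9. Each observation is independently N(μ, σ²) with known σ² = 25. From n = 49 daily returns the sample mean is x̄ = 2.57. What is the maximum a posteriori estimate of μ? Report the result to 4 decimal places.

n = 49, x̄ = 2.57.
For a Normal prior and Normal likelihood with known variance, the posterior is Normal; its mode equals its mean, the precision-weighted average.
Prior precision 1/σ₀² = 1/9; data precision n/σ² = 49/25 = 1.96.
μ̂ = ((1/9)·5 + 1.96·2.57) / (1/9 + 1.96) = (125837/22500)/(466/225) = 125837/46600 ≈ 2.7004.

μ̂_MAP = 2.7004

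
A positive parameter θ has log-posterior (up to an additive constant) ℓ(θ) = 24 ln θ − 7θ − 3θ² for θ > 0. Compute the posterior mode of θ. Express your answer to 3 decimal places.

θ̂_MAP = 1.500

ℓ'(θ) = 24/θ − 7 − 6θ. Setting this to zero and multiplying by θ: 6θ² + 7θ − 24 = 0.
θ = (−7 + √(7² + 4·6·24)) / (2·6) = (−7 + √625) / 12 = (−7 + 25)/12 = 3/2.
ℓ''(θ) = −24/θ² − 6 < 0, confirming a maximum.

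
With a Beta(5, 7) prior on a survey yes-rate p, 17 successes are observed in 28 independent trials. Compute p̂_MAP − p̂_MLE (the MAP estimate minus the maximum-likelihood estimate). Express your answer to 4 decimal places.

MAP − MLE = -0.0545

Posterior is Beta(22, 18); MAP = (22−1)/(40−2) = 21/38 ≈ 0.55263.
MLE ignores the prior: p̂_MLE = k/n = 17/28 ≈ 0.60714.
Difference = 21/38 − 17/28 = -29/532 ≈ -0.0545.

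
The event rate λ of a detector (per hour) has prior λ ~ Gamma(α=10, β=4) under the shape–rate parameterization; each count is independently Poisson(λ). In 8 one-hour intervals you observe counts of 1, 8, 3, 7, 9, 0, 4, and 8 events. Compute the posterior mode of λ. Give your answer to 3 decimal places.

λ̂_MAP = 4.083

Σxᵢ = 1+8+3+7+9+0+4+8 = 40, with n = 8.
Posterior ∝ λ^9e^(−4λ) · λ^40e^(−8λ) = λ^49e^(−12λ), i.e. Gamma(shape=50, rate=12).
The mode of a Gamma(a, b) with a ≥ 1 (shape–rate) is (a−1)/b = 49/12 ≈ 4.083.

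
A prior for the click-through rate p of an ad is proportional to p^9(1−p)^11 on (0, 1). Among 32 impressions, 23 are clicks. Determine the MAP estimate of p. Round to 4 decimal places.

p̂_MAP = 0.6154

The prior density ∝ p^9(1−p)^11 is the kernel of Beta(10, 12).
Data: 23 successes in 32 trials. The binomial likelihood contributes p^23(1−p)^9, so the posterior is Beta(10+23, 12+9) = Beta(33, 21).
For Beta(a, b) with a, b > 1 the mode is (a−1)/(a+b−2) = 32/52 ≈ 0.6154.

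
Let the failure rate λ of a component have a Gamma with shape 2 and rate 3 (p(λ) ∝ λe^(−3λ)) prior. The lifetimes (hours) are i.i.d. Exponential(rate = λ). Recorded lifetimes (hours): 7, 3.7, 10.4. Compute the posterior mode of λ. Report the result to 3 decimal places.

The Exponential(rate=λ) likelihood is ∝ λ^n e^(−λΣtᵢ). Here n = 3 and Σtᵢ = 7 + 3.7 + 10.4 = 21.1.
Posterior ∝ λe^(−3λ) · λ^3e^(−21.1λ) = λ^4e^(−24.1λ), i.e. Gamma(5, 24.1).
Mode = (a−1)/b = 4/24.1 ≈ 0.166.

λ̂_MAP = 0.166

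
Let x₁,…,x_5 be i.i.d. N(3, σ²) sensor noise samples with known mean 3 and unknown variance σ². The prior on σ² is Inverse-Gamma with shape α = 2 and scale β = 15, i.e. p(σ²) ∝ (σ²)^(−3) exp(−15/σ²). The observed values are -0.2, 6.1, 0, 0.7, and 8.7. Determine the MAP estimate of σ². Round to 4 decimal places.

Sum of squared deviations about the known mean: SS = (-0.2−3)² + (6.1−3)² + (0−3)² + (0.7−3)² + (8.7−3)² = 66.63.
The Normal likelihood contributes (σ²)^(−n/2) exp(−SS/(2σ²)), so the posterior is Inverse-Gamma(α + n/2, β + SS/2) = Inverse-Gamma(4.5, 48.315).
The mode of Inverse-Gamma(a, b) is b/(a+1) = 48.315/5.5 ≈ 8.7845.

σ̂²_MAP = 8.7845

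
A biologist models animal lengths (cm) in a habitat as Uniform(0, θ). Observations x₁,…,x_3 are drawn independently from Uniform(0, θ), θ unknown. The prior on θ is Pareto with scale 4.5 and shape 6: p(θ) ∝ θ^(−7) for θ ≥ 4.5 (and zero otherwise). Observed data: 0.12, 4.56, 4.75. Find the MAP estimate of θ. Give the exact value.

θ̂_MAP = 4.75

The Uniform(0, θ) likelihood is θ^(−n) for θ ≥ max(xᵢ), zero otherwise. Here max(xᵢ) = 4.75.
Posterior ∝ θ^(−7) · θ^(−3) = θ^(−10) on θ ≥ max(4.5, 4.75) = 4.75.
This density is strictly decreasing in θ, so the posterior mode lies at the lower boundary of the support.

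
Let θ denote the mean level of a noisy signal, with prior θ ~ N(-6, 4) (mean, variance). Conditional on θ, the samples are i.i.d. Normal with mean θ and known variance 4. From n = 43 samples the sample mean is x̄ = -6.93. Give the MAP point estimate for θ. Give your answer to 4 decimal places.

θ̂_MAP = -6.9089

n = 43, x̄ = -6.93.
For a Normal prior and Normal likelihood with known variance, the posterior is Normal; its mode equals its mean, the precision-weighted average.
Prior precision 1/σ₀² = 1/4 = 0.25; data precision n/σ² = 43/4 = 10.75.
θ̂ = (0.25·(-6) + 10.75·(-6.93)) / (0.25 + 10.75) = (-75.9975)/11 = -30399/4400 ≈ -6.9089.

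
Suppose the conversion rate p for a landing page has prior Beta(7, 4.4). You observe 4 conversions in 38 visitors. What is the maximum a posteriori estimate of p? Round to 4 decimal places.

p̂_MAP = 0.2110

Prior: Beta(7, 4.4).
Data: 4 successes in 38 trials. The binomial likelihood contributes p^4(1−p)^34, so the posterior is Beta(7+4, 4.4+34) = Beta(11, 38.4).
For Beta(a, b) with a, b > 1 the mode is (a−1)/(a+b−2) = 10/47.4 ≈ 0.2110.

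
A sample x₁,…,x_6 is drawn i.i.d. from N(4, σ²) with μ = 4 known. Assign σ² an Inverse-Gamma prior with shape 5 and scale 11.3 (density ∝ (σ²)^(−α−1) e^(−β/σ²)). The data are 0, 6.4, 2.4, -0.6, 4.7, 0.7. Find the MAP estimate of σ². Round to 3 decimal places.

Sum of squared deviations about the known mean: SS = (0−4)² + (6.4−4)² + (2.4−4)² + (-0.6−4)² + (4.7−4)² + (0.7−4)² = 56.86.
The Normal likelihood contributes (σ²)^(−n/2) exp(−SS/(2σ²)), so the posterior is Inverse-Gamma(α + n/2, β + SS/2) = Inverse-Gamma(8, 39.73).
The mode of Inverse-Gamma(a, b) is b/(a+1) = 39.73/9 ≈ 4.414.

σ̂²_MAP = 4.414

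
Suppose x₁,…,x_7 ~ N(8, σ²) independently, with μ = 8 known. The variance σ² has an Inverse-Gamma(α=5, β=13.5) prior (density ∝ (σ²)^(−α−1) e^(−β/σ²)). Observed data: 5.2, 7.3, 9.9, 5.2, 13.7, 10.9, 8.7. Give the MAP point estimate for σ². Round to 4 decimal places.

Sum of squared deviations about the known mean: SS = (5.2−8)² + (7.3−8)² + (9.9−8)² + (5.2−8)² + (13.7−8)² + (10.9−8)² + (8.7−8)² = 61.17.
The Normal likelihood contributes (σ²)^(−n/2) exp(−SS/(2σ²)), so the posterior is Inverse-Gamma(α + n/2, β + SS/2) = Inverse-Gamma(8.5, 44.085).
The mode of Inverse-Gamma(a, b) is b/(a+1) = 44.085/9.5 ≈ 4.6405.

σ̂²_MAP = 4.6405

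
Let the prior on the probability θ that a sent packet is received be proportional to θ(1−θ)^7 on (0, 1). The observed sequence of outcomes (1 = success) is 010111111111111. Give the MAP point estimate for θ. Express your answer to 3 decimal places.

θ̂_MAP = 0.609

The prior density ∝ θ(1−θ)^7 is the kernel of Beta(2, 8).
Data: 13 successes in 15 trials (from the sequence). The binomial likelihood contributes θ^13(1−θ)^2, so the posterior is Beta(2+13, 8+2) = Beta(15, 10).
For Beta(a, b) with a, b > 1 the mode is (a−1)/(a+b−2) = 14/23 ≈ 0.609.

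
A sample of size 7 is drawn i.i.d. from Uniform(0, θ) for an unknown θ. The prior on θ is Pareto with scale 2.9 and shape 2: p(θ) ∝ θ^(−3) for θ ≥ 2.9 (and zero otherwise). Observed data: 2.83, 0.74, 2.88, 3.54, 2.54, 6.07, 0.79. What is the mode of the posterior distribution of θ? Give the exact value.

θ̂_MAP = 6.07

The Uniform(0, θ) likelihood is θ^(−n) for θ ≥ max(xᵢ), zero otherwise. Here max(xᵢ) = 6.07.
Posterior ∝ θ^(−3) · θ^(−7) = θ^(−10) on θ ≥ max(2.9, 6.07) = 6.07.
This density is strictly decreasing in θ, so the posterior mode lies at the lower boundary of the support.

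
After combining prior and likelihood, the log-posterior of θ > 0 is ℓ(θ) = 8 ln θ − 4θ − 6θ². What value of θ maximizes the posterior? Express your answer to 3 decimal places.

θ̂_MAP = 0.667

ℓ'(θ) = 8/θ − 4 − 12θ. Setting this to zero and multiplying by θ: 12θ² + 4θ − 8 = 0.
θ = (−4 + √(4² + 4·12·8)) / (2·12) = (−4 + √400) / 24 = (−4 + 20)/24 = 2/3.
ℓ''(θ) = −8/θ² − 12 < 0, confirming a maximum.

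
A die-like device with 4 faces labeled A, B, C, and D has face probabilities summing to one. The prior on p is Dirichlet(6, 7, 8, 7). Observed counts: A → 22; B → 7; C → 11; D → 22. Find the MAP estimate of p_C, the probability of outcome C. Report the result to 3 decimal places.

The posterior is Dirichlet(αᵢ + nᵢ) = Dirichlet(28, 14, 19, 29).
For a Dirichlet(a₁,…,a_K) with all aᵢ > 1, the mode has j-th component (aⱼ − 1)/(Σaᵢ − K).
Here Σaᵢ = 90 and K = 4, so p_C = (19 − 1)/(90 − 4) = 18/86 ≈ 0.209.

MAP estimate of p_C = 0.209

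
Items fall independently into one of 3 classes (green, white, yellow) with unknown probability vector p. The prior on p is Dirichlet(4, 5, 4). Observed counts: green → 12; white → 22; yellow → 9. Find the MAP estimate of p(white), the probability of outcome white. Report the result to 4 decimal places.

The posterior is Dirichlet(αᵢ + nᵢ) = Dirichlet(16, 27, 13).
For a Dirichlet(a₁,…,a_K) with all aᵢ > 1, the mode has j-th component (aⱼ − 1)/(Σaᵢ − K).
Here Σaᵢ = 56 and K = 3, so p(white) = (27 − 1)/(56 − 3) = 26/53 ≈ 0.4906.

MAP estimate of p(white) = 0.4906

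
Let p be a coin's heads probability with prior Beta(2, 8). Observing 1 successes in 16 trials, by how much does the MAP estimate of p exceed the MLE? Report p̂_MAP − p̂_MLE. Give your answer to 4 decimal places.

MAP − MLE = 0.0208

Posterior is Beta(3, 23); MAP = (3−1)/(26−2) = 2/24 ≈ 0.08333.
MLE ignores the prior: p̂_MLE = k/n = 1/16 ≈ 0.06250.
Difference = 2/24 − 1/16 = 1/48 ≈ 0.0208.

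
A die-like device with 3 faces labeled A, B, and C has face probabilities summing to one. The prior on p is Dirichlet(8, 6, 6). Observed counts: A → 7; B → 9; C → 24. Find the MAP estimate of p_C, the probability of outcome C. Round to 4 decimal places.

MAP estimate of p_C = 0.5088

The posterior is Dirichlet(αᵢ + nᵢ) = Dirichlet(15, 15, 30).
For a Dirichlet(a₁,…,a_K) with all aᵢ > 1, the mode has j-th component (aⱼ − 1)/(Σaᵢ − K).
Here Σaᵢ = 60 and K = 3, so p_C = (30 − 1)/(60 − 3) = 29/57 ≈ 0.5088.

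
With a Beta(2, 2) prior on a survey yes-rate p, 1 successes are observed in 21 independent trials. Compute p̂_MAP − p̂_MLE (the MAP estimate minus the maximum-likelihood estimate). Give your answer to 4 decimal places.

MAP − MLE = 0.0393

Posterior is Beta(3, 22); MAP = (3−1)/(25−2) = 2/23 ≈ 0.08696.
MLE ignores the prior: p̂_MLE = k/n = 1/21 ≈ 0.04762.
Difference = 2/23 − 1/21 = 19/483 ≈ 0.0393.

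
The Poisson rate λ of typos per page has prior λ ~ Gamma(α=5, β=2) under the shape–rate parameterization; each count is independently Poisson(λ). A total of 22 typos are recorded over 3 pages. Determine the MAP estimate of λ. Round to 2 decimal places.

Σxᵢ = 22, n = 3.
Posterior ∝ λ^4e^(−2λ) · λ^22e^(−3λ) = λ^26e^(−5λ), i.e. Gamma(shape=27, rate=5).
The mode of a Gamma(a, b) with a ≥ 1 (shape–rate) is (a−1)/b = 26/5 ≈ 5.20.

λ̂_MAP = 5.20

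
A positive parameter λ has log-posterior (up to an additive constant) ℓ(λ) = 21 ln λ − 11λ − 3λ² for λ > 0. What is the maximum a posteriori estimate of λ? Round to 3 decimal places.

λ̂_MAP = 1.167

ℓ'(λ) = 21/λ − 11 − 6λ. Setting this to zero and multiplying by λ: 6λ² + 11λ − 21 = 0.
λ = (−11 + √(11² + 4·6·21)) / (2·6) = (−11 + √625) / 12 = (−11 + 25)/12 = 7/6.
ℓ''(λ) = −21/λ² − 6 < 0, confirming a maximum.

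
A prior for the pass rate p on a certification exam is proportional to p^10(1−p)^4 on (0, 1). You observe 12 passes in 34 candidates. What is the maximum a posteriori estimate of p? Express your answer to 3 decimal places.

p̂_MAP = 0.458

The prior density ∝ p^10(1−p)^4 is the kernel of Beta(11, 5).
Data: 12 successes in 34 trials. The binomial likelihood contributes p^12(1−p)^22, so the posterior is Beta(11+12, 5+22) = Beta(23, 27).
For Beta(a, b) with a, b > 1 the mode is (a−1)/(a+b−2) = 22/48 ≈ 0.458.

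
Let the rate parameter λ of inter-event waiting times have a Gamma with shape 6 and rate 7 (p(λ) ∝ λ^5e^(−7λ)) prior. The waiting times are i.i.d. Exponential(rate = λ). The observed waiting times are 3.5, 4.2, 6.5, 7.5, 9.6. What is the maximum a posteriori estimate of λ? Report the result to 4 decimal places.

The Exponential(rate=λ) likelihood is ∝ λ^n e^(−λΣtᵢ). Here n = 5 and Σtᵢ = 3.5 + 4.2 + 6.5 + 7.5 + 9.6 = 31.3.
Posterior ∝ λ^5e^(−7λ) · λ^5e^(−31.3λ) = λ^10e^(−38.3λ), i.e. Gamma(11, 38.3).
Mode = (a−1)/b = 10/38.3 ≈ 0.2611.

λ̂_MAP = 0.2611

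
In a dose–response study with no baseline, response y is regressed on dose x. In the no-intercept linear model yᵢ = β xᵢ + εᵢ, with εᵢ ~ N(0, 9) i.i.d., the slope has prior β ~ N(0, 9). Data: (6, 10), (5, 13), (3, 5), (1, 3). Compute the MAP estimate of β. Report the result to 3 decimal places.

β̂_MAP = 1.986

log p(β | y) = −Σ(yᵢ − βxᵢ)²/(2·9) − β²/(2·9) + const.
Setting the derivative to zero: Σxᵢ(yᵢ − βxᵢ)/9 − β/9 = 0, so β = Σxᵢyᵢ / (Σxᵢ² + σ²/τ²).
Σxᵢyᵢ = 6·10 + 5·13 + 3·5 + 1·3 = 143; Σxᵢ² = 71; σ²/τ² = 1.
β̂_MAP = 143 / (71 + 1) = 143/72 ≈ 1.986.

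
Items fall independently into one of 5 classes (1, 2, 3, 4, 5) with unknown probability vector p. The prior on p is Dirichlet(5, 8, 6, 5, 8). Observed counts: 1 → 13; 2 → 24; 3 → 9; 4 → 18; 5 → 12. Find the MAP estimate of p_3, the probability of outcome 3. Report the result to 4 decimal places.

The posterior is Dirichlet(αᵢ + nᵢ) = Dirichlet(18, 32, 15, 23, 20).
For a Dirichlet(a₁,…,a_K) with all aᵢ > 1, the mode has j-th component (aⱼ − 1)/(Σaᵢ − K).
Here Σaᵢ = 108 and K = 5, so p_3 = (15 − 1)/(108 − 5) = 14/103 ≈ 0.1359.

MAP estimate: 0.1359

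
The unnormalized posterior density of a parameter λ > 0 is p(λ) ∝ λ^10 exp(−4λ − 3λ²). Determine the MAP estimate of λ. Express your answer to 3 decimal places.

λ̂_MAP = 1.000

ℓ'(λ) = 10/λ − 4 − 6λ. Setting this to zero and multiplying by λ: 6λ² + 4λ − 10 = 0.
λ = (−4 + √(4² + 4·6·10)) / (2·6) = (−4 + √256) / 12 = (−4 + 16)/12 = 1.
ℓ''(λ) = −10/λ² − 6 < 0, confirming a maximum.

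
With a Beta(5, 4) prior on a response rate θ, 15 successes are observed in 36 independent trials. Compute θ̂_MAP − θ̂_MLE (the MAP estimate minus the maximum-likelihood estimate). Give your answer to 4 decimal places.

MAP − MLE = 0.0252

Posterior is Beta(20, 25); MAP = (20−1)/(45−2) = 19/43 ≈ 0.44186.
MLE ignores the prior: θ̂_MLE = k/n = 15/36 ≈ 0.41667.
Difference = 19/43 − 15/36 = 13/516 ≈ 0.0252.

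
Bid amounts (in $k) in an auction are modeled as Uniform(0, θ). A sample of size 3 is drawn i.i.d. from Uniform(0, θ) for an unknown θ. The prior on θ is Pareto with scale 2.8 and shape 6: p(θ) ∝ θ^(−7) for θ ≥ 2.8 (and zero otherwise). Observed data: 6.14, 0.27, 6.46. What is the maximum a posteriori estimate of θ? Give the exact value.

θ̂_MAP = 6.46

The Uniform(0, θ) likelihood is θ^(−n) for θ ≥ max(xᵢ), zero otherwise. Here max(xᵢ) = 6.46.
Posterior ∝ θ^(−7) · θ^(−3) = θ^(−10) on θ ≥ max(2.8, 6.46) = 6.46.
This density is strictly decreasing in θ, so the posterior mode lies at the lower boundary of the support.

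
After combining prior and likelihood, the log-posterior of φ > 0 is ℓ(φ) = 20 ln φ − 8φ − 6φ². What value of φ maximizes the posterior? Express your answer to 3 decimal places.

ℓ'(φ) = 20/φ − 8 − 12φ. Setting this to zero and multiplying by φ: 12φ² + 8φ − 20 = 0.
φ = (−8 + √(8² + 4·12·20)) / (2·12) = (−8 + √1024) / 24 = (−8 + 32)/24 = 1.
ℓ''(φ) = −20/φ² − 12 < 0, confirming a maximum.

φ̂_MAP = 1.000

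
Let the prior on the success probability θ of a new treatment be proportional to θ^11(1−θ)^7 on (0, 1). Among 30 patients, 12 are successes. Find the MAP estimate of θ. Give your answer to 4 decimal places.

The prior density ∝ θ^11(1−θ)^7 is the kernel of Beta(12, 8).
Data: 12 successes in 30 trials. The binomial likelihood contributes θ^12(1−θ)^18, so the posterior is Beta(12+12, 8+18) = Beta(24, 26).
For Beta(a, b) with a, b > 1 the mode is (a−1)/(a+b−2) = 23/48 ≈ 0.4792.

θ̂_MAP = 0.4792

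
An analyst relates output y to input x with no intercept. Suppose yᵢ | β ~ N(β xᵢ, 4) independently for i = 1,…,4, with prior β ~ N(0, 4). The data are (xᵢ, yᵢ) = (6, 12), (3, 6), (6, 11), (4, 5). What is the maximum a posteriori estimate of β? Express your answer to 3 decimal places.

β̂_MAP = 1.796

log p(β | y) = −Σ(yᵢ − βxᵢ)²/(2·4) − β²/(2·4) + const.
Setting the derivative to zero: Σxᵢ(yᵢ − βxᵢ)/4 − β/4 = 0, so β = Σxᵢyᵢ / (Σxᵢ² + σ²/τ²).
Σxᵢyᵢ = 6·12 + 3·6 + 6·11 + 4·5 = 176; Σxᵢ² = 97; σ²/τ² = 1.
β̂_MAP = 176 / (97 + 1) = 176/98 ≈ 1.796.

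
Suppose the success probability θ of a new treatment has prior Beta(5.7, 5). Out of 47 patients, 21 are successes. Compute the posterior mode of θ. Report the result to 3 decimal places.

Prior: Beta(5.7, 5).
Data: 21 successes in 47 trials. The binomial likelihood contributes θ^21(1−θ)^26, so the posterior is Beta(5.7+21, 5+26) = Beta(26.7, 31).
For Beta(a, b) with a, b > 1 the mode is (a−1)/(a+b−2) = 25.7/55.7 ≈ 0.461.

θ̂_MAP = 0.461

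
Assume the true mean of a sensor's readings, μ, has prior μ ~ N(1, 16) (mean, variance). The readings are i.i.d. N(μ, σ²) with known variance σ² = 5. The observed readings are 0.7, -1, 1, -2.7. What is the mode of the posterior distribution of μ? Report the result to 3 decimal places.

n = 4; x̄ = (0.7 + (-1) + 1 + (-2.7))/4 = -2/4 = -0.5.
For a Normal prior and Normal likelihood with known variance, the posterior is Normal; its mode equals its mean, the precision-weighted average.
Prior precision 1/σ₀² = 1/16 = 0.0625; data precision n/σ² = 4/5 = 0.8.
μ̂ = (0.0625·1 + 0.8·(-0.5)) / (0.0625 + 0.8) = (-0.3375)/0.8625 = -9/23 ≈ -0.391.

μ̂_MAP = -0.391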